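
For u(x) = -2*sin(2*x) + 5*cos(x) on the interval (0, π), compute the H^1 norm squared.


||u||_{H^1(0,π)}^2 = -160/3 + 35*π

u'(x) = -5*sin(x) - 4*cos(2*x).
Expand u² and (u')² and integrate term by term on (0, π), using: for integers n ≥ 1, ∫_0^π sin²(nx) dx = ∫_0^π cos²(nx) dx = π/2; for n ≠ n', ∫_0^π sin(nx)sin(n'x) dx = ∫_0^π cos(nx)cos(n'x) dx = 0; and by product-to-sum, ∫_0^π sin(nx)cos(n'x) dx = ½∫_0^π [sin((n+n')x) + sin((n−n')x)] dx, which is 0 when n+n' is even and 2n/(n²−n'²) when n+n' is odd (it need not vanish on (0, π)).
  u² squared terms: (-2)²·∫sin(2x)² dx = 4·π/2 = 2*π;  (5)²·∫cos(x)² dx = 25·π/2 = 25*π/2.
  u² cross terms: 2·(-2)·(5)·∫sin(2x)·cos(x) dx = -20·(4/3) = -80/3.
  So ∫_0^π u² dx = 2*π + 25*π/2 − 80/3 = -80/3 + 29*π/2.
  (u')² squared terms: (-5)²·∫sin(x)² dx = 25·π/2 = 25*π/2;  (-4)²·∫cos(2x)² dx = 16·π/2 = 8*π.
  (u')² cross terms: 2·(-5)·(-4)·∫sin(x)·cos(2x) dx = 40·(-2/3) = -80/3.
  So ∫_0^π (u')² dx = 25*π/2 + 8*π − 80/3 = -80/3 + 41*π/2.
||u||_{H^1}^2 = (-80/3 + 29*π/2) + (-80/3 + 41*π/2) = -160/3 + 35*π.


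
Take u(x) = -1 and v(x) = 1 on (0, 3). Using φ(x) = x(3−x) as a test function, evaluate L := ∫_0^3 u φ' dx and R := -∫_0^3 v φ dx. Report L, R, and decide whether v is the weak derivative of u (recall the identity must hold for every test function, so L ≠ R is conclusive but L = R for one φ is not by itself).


LHS = 0, RHS = -9/2. No, v is not the weak derivative of u.

u(x) = -1, classical derivative u'(x) = 0.
φ(x) = x(3−x), so φ'(x) = 3 - 2*x.
Note φ(0) = φ(3) = 0, so the boundary term u·φ vanishes.
LHS = ∫_0^3 u(x) φ'(x) dx = ∫_0^3 (2*x - 3) dx. Term by term:
  ∫_0^3 2*x dx = 9;  ∫_0^3 -3 dx = -9.
Sum: 9 − 9 = 0.
So LHS = 0.
∫_0^3 v(x) φ(x) dx = ∫_0^3 (-x^2 + 3*x) dx. Term by term:
  ∫_0^3 -x^2 dx = -9;  ∫_0^3 3*x dx = 27/2.
Sum: -9 + 27/2 = 9/2.
So RHS = -∫_0^3 v(x) φ(x) dx = -9/2.
LHS − RHS = 9/2 ≠ 0, so the identity fails.
(For a valid weak derivative the identity must hold for EVERY test function, in particular this one. The failure shows v is NOT the weak derivative of u.)
Correct weak derivative would be u'(x) = 0.


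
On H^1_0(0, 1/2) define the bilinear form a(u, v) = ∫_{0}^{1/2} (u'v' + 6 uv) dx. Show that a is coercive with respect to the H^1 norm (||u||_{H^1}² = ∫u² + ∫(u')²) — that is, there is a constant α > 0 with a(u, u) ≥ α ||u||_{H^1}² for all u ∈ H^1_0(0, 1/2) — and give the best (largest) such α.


α = 1

Coercivity of a(·,·) on H^1_0(0, 1/2) means a(u, u) ≥ α ||u||_{H^1}² for every u ∈ H^1_0.
The interval has length L = 1/2, and Poincaré/coercivity depend only on L. Here a(u, u) = ∫(u')² + (6)·∫u².
Here c = 6 ≥ 1, so a(u,u) = ∫(u')² + c∫u² ≥ ∫(u')² + ∫u² = ||u||_{H^1}², i.e. α = 1 works. No larger α is possible: a(u,u) ≥ α||u||_{H^1}² means (1−α)∫(u')² ≥ (α−c)∫u², and for the modes u_n = sin(nπ(x−x₀)/L) (x₀ the left endpoint) one has ∫u_n²/∫(u_n')² = (L/(nπ))² → 0, so a(u_n,u_n)/||u_n||_{H^1}² → 1. Hence the optimal constant is α = 1.
Therefore α = 1.


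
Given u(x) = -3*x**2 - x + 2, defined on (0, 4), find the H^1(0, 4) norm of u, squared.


||u||_{H^1}^2 = 42668/15

The H^1 norm (squared) on an interval (0, L) is
  ||u||_{H^1}^2 = ∫_0^L u(x)^2 dx + ∫_0^L u'(x)^2 dx.
Compute u'(x) = -6*x - 1.
Then u(x)^2 = 9*x**4 + 6*x**3 - 11*x**2 - 4*x + 4 and u'(x)^2 = 36*x**2 + 12*x + 1.
Integrate each monomial from 0 to 4 using ∫_0^4 c·x^n dx = c·4^(n+1)/(n+1):
  ∫_0^4 u(x)^2 dx = ∫_0^4 (9*x^4 + 6*x^3 - 11*x^2 - 4*x + 4) dx. Term by term:
    ∫_0^4 9*x^4 dx = 9216/5;  ∫_0^4 6*x^3 dx = 384;  ∫_0^4 -11*x^2 dx = -704/3;
    ∫_0^4 -4*x dx = -32;  ∫_0^4 4 dx = 16.
  Sum: 9216/5 + 384 − 704/3 − 32 + 16 = 29648/15.
  ∫_0^4 u'(x)^2 dx = ∫_0^4 (36*x^2 + 12*x + 1) dx. Term by term:
    ∫_0^4 36*x^2 dx = 768;  ∫_0^4 12*x dx = 96;  ∫_0^4 1 dx = 4.
  Sum: 768 + 96 + 4 = 868.
Adding: ||u||_{H^1}^2 = 29648/15 + 868 = 42668/15.


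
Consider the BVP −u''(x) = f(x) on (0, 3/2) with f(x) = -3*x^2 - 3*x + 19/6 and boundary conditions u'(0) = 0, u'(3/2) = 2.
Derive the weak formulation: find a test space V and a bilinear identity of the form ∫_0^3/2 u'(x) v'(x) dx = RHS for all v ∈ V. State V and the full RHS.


V = H^1(0, 3/2) (v unrestricted at boundary; u is determined up to an additive constant); weak form: ∫_0^3/2 u'v' dx = ∫_0^3/2 (-3*x^2 - 3*x + 19/6) v dx + 2·v(3/2) for all v ∈ V.

Multiply both sides by a test function v and integrate from 0 to 3/2:
  ∫_0^3/2 −u''(x) v(x) dx = ∫_0^3/2 f(x) v(x) dx.
Integrate the LHS by parts once:
  ∫_0^3/2 −u'' v dx = −[u'(x) v(x)]_0^3/2 + ∫_0^3/2 u'(x) v'(x) dx.
Thus ∫_0^3/2 u'(x) v'(x) dx = ∫_0^3/2 f(x) v(x) dx + [u'(x) v(x)]_0^3/2.
Choose V so that boundary terms are either known or forced to vanish.
u has inhomogeneous Neumann u'(0) = 0, u'(3/2) = 2. [u' v]_0^3/2 = (2)·v(3/2) − (0)·v(0) = 2·v(3/2). Take V = H^1(0, 3/2); boundary term becomes part of RHS.
Weak formulation: find u (satisfying any essential BC) such that ∫_0^3/2 u'(x) v'(x) dx = ∫_0^3/2 f v dx + 2·v(3/2) for all v ∈ V (Neumann data are natural BCs: they enter the RHS as boundary terms).
Substituting f(x) = -3*x^2 - 3*x + 19/6, the right-hand side is ∫_0^3/2 (-3*x^2 - 3*x + 19/6) v dx + 2·v(3/2).
Compatibility check (pure Neumann): taking v ≡ 1 ∈ V gives 0 = ∫_0^3/2 f dx + (2) − (0), i.e. ∫_0^3/2 f dx must equal u'(0) − u'(3/2) = -2. Indeed ∫_0^3/2 (-3*x^2 - 3*x + 19/6) dx = -2, so the data are compatible. The solution is then unique only up to an additive constant (fix it e.g. by requiring ∫_0^3/2 u dx = 0).


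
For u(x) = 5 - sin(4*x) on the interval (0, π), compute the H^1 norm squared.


||u||_{H^1(0,π)}^2 = 67*π/2

u'(x) = -4*cos(4*x).
Expand u² and (u')² and integrate term by term on (0, π), using: for integers n ≥ 1, ∫_0^π sin²(nx) dx = ∫_0^π cos²(nx) dx = π/2; for n ≠ n', ∫_0^π sin(nx)sin(n'x) dx = ∫_0^π cos(nx)cos(n'x) dx = 0; and by product-to-sum, ∫_0^π sin(nx)cos(n'x) dx = ½∫_0^π [sin((n+n')x) + sin((n−n')x)] dx, which is 0 when n+n' is even and 2n/(n²−n'²) when n+n' is odd (it need not vanish on (0, π)). For the constant mode: ∫_0^π 1 dx = π, ∫_0^π cos(nx) dx = 0, ∫_0^π sin(nx) dx = (1−(−1)^n)/n.
  u² squared terms: (5)²·∫1 dx = 25·π = 25*π;  (-1)²·∫sin(4x)² dx = 1·π/2 = π/2.
  u² cross terms: 2·(5)·(-1)·∫1·sin(4x) dx = -10·(0) = 0.
  So ∫_0^π u² dx = 25*π + π/2 + 0 = 51*π/2.
  (u')² squared terms: (-4)²·∫cos(4x)² dx = 16·π/2 = 8*π.
  So ∫_0^π (u')² dx = 8*π.
||u||_{H^1}^2 = (51*π/2) + (8*π) = 67*π/2.


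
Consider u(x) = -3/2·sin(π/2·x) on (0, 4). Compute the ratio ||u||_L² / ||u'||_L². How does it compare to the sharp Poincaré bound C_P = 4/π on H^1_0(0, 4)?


||u||_L² / ||u'||_L² = 2/π < C_P = 4/π.

u(x) = -3/2·sin(π/2·x), so u'(x) = -3*π*cos(π*x/2)/4.
Writing u(x) = A·sin(kπx/L) with A = -3/2 and k = 2, use ∫_0^L sin²(kπx/L) dx = L/2 and ∫_0^L cos²(kπx/L) dx = L/2.
u² = 9/4·sin²(π/2·x) and (u')² = 9*π^2/16·cos²(π/2·x), and each of sin², cos² integrates to L/2 = 2 over (0, 4).
∫_0^4 u² dx = 9/2, so ||u||_L² = 3*sqrt(2)/2.
∫_0^4 (u')² dx = 9*π^2/8, so ||u'||_L² = 3*sqrt(2)*π/4.
Ratio ||u||_L² / ||u'||_L² = 2/π.
Sharp Poincaré constant on H^1_0(0, 4) is C_P = L/π = 4/π, achieved by sin(π/4·x).
This is the k = 2 harmonic; the ratio L/(kπ) is strictly less than C_P = L/π, consistent with the sharp inequality ||u||_L² ≤ C_P ||u'||_L².


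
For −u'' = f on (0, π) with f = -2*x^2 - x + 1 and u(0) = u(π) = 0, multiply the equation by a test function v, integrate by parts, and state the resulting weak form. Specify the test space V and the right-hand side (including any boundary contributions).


V = H^1_0(0, π) (so v(0) = v(π) = 0); weak form: ∫_0^π u'v' dx = ∫_0^π (-2*x^2 - x + 1) v dx for all v ∈ V.

Multiply both sides by a test function v and integrate from 0 to π:
  ∫_0^π −u''(x) v(x) dx = ∫_0^π f(x) v(x) dx.
Integrate the LHS by parts once:
  ∫_0^π −u'' v dx = −[u'(x) v(x)]_0^π + ∫_0^π u'(x) v'(x) dx.
Thus ∫_0^π u'(x) v'(x) dx = ∫_0^π f(x) v(x) dx + [u'(x) v(x)]_0^π.
Choose V so that boundary terms are either known or forced to vanish.
u is Dirichlet: u(0) = u(π) = 0. Let V = H^1_0(0, π); then v(0) = v(π) = 0, and [u' v]_0^π = 0.
Weak formulation: find u (satisfying any essential BC) such that ∫_0^π u'(x) v'(x) dx = ∫_0^π f v dx for all v ∈ V.
Substituting f(x) = -2*x^2 - x + 1, the right-hand side is ∫_0^π (-2*x^2 - x + 1) v dx.


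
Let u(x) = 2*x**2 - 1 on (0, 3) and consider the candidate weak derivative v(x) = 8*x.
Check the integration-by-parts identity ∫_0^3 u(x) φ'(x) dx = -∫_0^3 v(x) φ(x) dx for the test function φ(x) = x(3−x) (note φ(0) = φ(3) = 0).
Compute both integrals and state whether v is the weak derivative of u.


LHS = -27, RHS = -54. No, v is not the weak derivative of u.

u(x) = 2*x**2 - 1, classical derivative u'(x) = 4*x.
φ(x) = x(3−x), so φ'(x) = 3 - 2*x.
Note φ(0) = φ(3) = 0, so the boundary term u·φ vanishes.
LHS = ∫_0^3 u(x) φ'(x) dx = ∫_0^3 (-4*x^3 + 6*x^2 + 2*x - 3) dx. Term by term:
  ∫_0^3 -4*x^3 dx = -81;  ∫_0^3 6*x^2 dx = 54;  ∫_0^3 2*x dx = 9;
  ∫_0^3 -3 dx = -9.
Sum: -81 + 54 + 9 − 9 = -27.
So LHS = -27.
∫_0^3 v(x) φ(x) dx = ∫_0^3 (-8*x^3 + 24*x^2) dx. Term by term:
  ∫_0^3 -8*x^3 dx = -162;  ∫_0^3 24*x^2 dx = 216.
Sum: -162 + 216 = 54.
So RHS = -∫_0^3 v(x) φ(x) dx = -54.
LHS − RHS = 27 ≠ 0, so the identity fails.
(For a valid weak derivative the identity must hold for EVERY test function, in particular this one. The failure shows v is NOT the weak derivative of u.)
Correct weak derivative would be u'(x) = 4*x.


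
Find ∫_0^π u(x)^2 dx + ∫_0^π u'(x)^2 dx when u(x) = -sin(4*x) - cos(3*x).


||u||_{H^1(0,π)}^2 = 160/7 + 27*π/2

u'(x) = 3*sin(3*x) - 4*cos(4*x).
Expand u² and (u')² and integrate term by term on (0, π), using: for integers n ≥ 1, ∫_0^π sin²(nx) dx = ∫_0^π cos²(nx) dx = π/2; for n ≠ n', ∫_0^π sin(nx)sin(n'x) dx = ∫_0^π cos(nx)cos(n'x) dx = 0; and by product-to-sum, ∫_0^π sin(nx)cos(n'x) dx = ½∫_0^π [sin((n+n')x) + sin((n−n')x)] dx, which is 0 when n+n' is even and 2n/(n²−n'²) when n+n' is odd (it need not vanish on (0, π)).
  u² squared terms: (-1)²·∫cos(3x)² dx = 1·π/2 = π/2;  (-1)²·∫sin(4x)² dx = 1·π/2 = π/2.
  u² cross terms: 2·(-1)·(-1)·∫cos(3x)·sin(4x) dx = 2·(8/7) = 16/7.
  So ∫_0^π u² dx = π/2 + π/2 + 16/7 = 16/7 + π.
  (u')² squared terms: (-4)²·∫cos(4x)² dx = 16·π/2 = 8*π;  (3)²·∫sin(3x)² dx = 9·π/2 = 9*π/2.
  (u')² cross terms: 2·(-4)·(3)·∫cos(4x)·sin(3x) dx = -24·(-6/7) = 144/7.
  So ∫_0^π (u')² dx = 8*π + 9*π/2 + 144/7 = 144/7 + 25*π/2.
||u||_{H^1}^2 = (16/7 + π) + (144/7 + 25*π/2) = 160/7 + 27*π/2.


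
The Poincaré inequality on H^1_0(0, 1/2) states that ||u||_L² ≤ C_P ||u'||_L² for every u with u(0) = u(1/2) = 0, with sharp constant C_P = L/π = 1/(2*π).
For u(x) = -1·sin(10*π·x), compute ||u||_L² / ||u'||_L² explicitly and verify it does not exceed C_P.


||u||_L² / ||u'||_L² = 1/(10*π) < C_P = 1/(2*π).

u(x) = -1·sin(10*π·x), so u'(x) = -10*π*cos(10*π*x).
Writing u(x) = A·sin(kπx/L) with A = -1 and k = 5, use ∫_0^L sin²(kπx/L) dx = L/2 and ∫_0^L cos²(kπx/L) dx = L/2.
u² = 1·sin²(10*π·x) and (u')² = 100*π^2·cos²(10*π·x), and each of sin², cos² integrates to L/2 = 1/4 over (0, 1/2).
∫_0^1/2 u² dx = 1/4, so ||u||_L² = 1/2.
∫_0^1/2 (u')² dx = 25*π^2, so ||u'||_L² = 5*π.
Ratio ||u||_L² / ||u'||_L² = 1/(10*π).
Sharp Poincaré constant on H^1_0(0, 1/2) is C_P = L/π = 1/(2*π), achieved by sin(2*π·x).
This is the k = 5 harmonic; the ratio L/(kπ) is strictly less than C_P = L/π, consistent with the sharp inequality ||u||_L² ≤ C_P ||u'||_L².


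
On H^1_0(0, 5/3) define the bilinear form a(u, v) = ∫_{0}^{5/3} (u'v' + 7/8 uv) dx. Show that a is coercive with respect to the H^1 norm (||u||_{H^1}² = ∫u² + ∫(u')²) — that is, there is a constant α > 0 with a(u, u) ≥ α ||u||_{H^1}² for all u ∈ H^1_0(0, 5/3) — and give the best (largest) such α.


α = (175 + 72*π^2)/(8*(25 + 9*π^2))

Coercivity of a(·,·) on H^1_0(0, 5/3) means a(u, u) ≥ α ||u||_{H^1}² for every u ∈ H^1_0.
The interval has length L = 5/3, and Poincaré/coercivity depend only on L. Here a(u, u) = ∫(u')² + (7/8)·∫u².
Here 0 < c = 7/8 < 1. The condition a(u,u) ≥ α||u||_{H^1}² reads (1−α)∫(u')² ≥ (α−c)∫u². Any admissible α is ≤ 1 (rapidly oscillating u have ∫u²/∫(u')² → 0), and α = 1 would force 0 ≥ (1−c)∫u², impossible since c < 1; so 1−α > 0. By the sharp Poincaré inequality on H^1_0 of an interval of length L, ∫(u')² ≥ (π/L)²∫u² with equality for the first sine mode sin(π(x−x₀)/L) (x₀ the left endpoint), so the inequality holds for all u iff (1−α)(π/L)² ≥ α − c, i.e. α ≤ ((π/L)² + c)/((π/L)² + 1) = (1 + c(L/π)²)/(1 + (L/π)²). With (π/L)² = 9*π^2/25 and c = 7/8, the largest admissible constant is α = ((π/L)² + c)/((π/L)² + 1).
Simplifying, α = (175 + 72*π^2)/(8*(25 + 9*π^2)).


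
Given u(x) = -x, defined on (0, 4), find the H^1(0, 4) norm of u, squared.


||u||_{H^1}^2 = 76/3

The H^1 norm (squared) on an interval (0, L) is
  ||u||_{H^1}^2 = ∫_0^L u(x)^2 dx + ∫_0^L u'(x)^2 dx.
Compute u'(x) = -1.
Then u(x)^2 = x**2 and u'(x)^2 = 1.
Integrate each monomial from 0 to 4 using ∫_0^4 c·x^n dx = c·4^(n+1)/(n+1):
  ∫_0^4 u(x)^2 dx = ∫_0^4 (x^2) dx. Term by term:
    ∫_0^4 x^2 dx = 64/3.
  ∫_0^4 u'(x)^2 dx = ∫_0^4 (1) dx. Term by term:
    ∫_0^4 1 dx = 4.
Adding: ||u||_{H^1}^2 = 64/3 + 4 = 76/3.


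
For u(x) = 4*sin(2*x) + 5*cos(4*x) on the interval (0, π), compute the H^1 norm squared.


||u||_{H^1(0,π)}^2 = 505*π/2

u'(x) = -20*sin(4*x) + 8*cos(2*x).
Expand u² and (u')² and integrate term by term on (0, π), using: for integers n ≥ 1, ∫_0^π sin²(nx) dx = ∫_0^π cos²(nx) dx = π/2; for n ≠ n', ∫_0^π sin(nx)sin(n'x) dx = ∫_0^π cos(nx)cos(n'x) dx = 0; and by product-to-sum, ∫_0^π sin(nx)cos(n'x) dx = ½∫_0^π [sin((n+n')x) + sin((n−n')x)] dx, which is 0 when n+n' is even and 2n/(n²−n'²) when n+n' is odd (it need not vanish on (0, π)).
  u² squared terms: (4)²·∫sin(2x)² dx = 16·π/2 = 8*π;  (5)²·∫cos(4x)² dx = 25·π/2 = 25*π/2.
  u² cross terms: 2·(4)·(5)·∫sin(2x)·cos(4x) dx = 40·(0) = 0.
  So ∫_0^π u² dx = 8*π + 25*π/2 + 0 = 41*π/2.
  (u')² squared terms: (-20)²·∫sin(4x)² dx = 400·π/2 = 200*π;  (8)²·∫cos(2x)² dx = 64·π/2 = 32*π.
  (u')² cross terms: 2·(-20)·(8)·∫sin(4x)·cos(2x) dx = -320·(0) = 0.
  So ∫_0^π (u')² dx = 200*π + 32*π + 0 = 232*π.
||u||_{H^1}^2 = (41*π/2) + (232*π) = 505*π/2.


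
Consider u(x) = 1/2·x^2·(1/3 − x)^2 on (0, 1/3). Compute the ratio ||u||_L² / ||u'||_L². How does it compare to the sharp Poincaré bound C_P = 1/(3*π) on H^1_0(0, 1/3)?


||u||_L² / ||u'||_L² = sqrt(3)/18 < C_P = 1/(3*π).

u(x) = 1/2·x^2·(1/3 − x)^2, so u'(x) = x*(2*x^2 - x + 1/9).
u(x) = 1/2·x^2·(1/3 − x)^2 vanishes at x = 0 and x = 1/3, so u ∈ H^1_0(0, 1/3). Differentiate via the product rule and integrate the resulting polynomials term by term.
  ∫_0^1/3 u² dx = ∫_0^1/3 (x^8/4 - x^7/3 + x^6/6 - x^5/27 + x^4/324) dx. Term by term:
    ∫_0^1/3 x^8/4 dx = 1/708588;  ∫_0^1/3 -x^7/3 dx = -1/157464;  ∫_0^1/3 x^6/6 dx = 1/91854;
    ∫_0^1/3 -x^5/27 dx = -1/118098;  ∫_0^1/3 x^4/324 dx = 1/393660.
  Sum: 1/708588 − 1/157464 + 1/91854 − 1/118098 + 1/393660 = 1/49601160.
  ∫_0^1/3 (u')² dx = ∫_0^1/3 (4*x^6 - 4*x^5 + 13*x^4/9 - 2*x^3/9 + x^2/81) dx. Term by term:
    ∫_0^1/3 4*x^6 dx = 4/15309;  ∫_0^1/3 -4*x^5 dx = -2/2187;  ∫_0^1/3 13*x^4/9 dx = 13/10935;
    ∫_0^1/3 -2*x^3/9 dx = -1/1458;  ∫_0^1/3 x^2/81 dx = 1/6561.
  Sum: 4/15309 − 2/2187 + 13/10935 − 1/1458 + 1/6561 = 1/459270.
∫_0^1/3 u² dx = 1/49601160, so ||u||_L² = sqrt(210)/102060.
∫_0^1/3 (u')² dx = 1/459270, so ||u'||_L² = sqrt(70)/5670.
Ratio ||u||_L² / ||u'||_L² = sqrt(3)/18.
Sharp Poincaré constant on H^1_0(0, 1/3) is C_P = L/π = 1/(3*π), achieved by sin(3*π·x).
A polynomial bump cannot attain the sharp Poincaré constant (only the first sine eigenfunction does), so the ratio is strictly less than C_P, consistent with ||u||_L² ≤ C_P ||u'||_L².


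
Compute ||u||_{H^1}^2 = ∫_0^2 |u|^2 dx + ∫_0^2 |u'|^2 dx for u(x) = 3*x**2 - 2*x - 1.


||u||_{H^1}^2 = 1054/15

The H^1 norm (squared) on an interval (0, L) is
  ||u||_{H^1}^2 = ∫_0^L u(x)^2 dx + ∫_0^L u'(x)^2 dx.
Compute u'(x) = 6*x - 2.
Then u(x)^2 = 9*x**4 - 12*x**3 - 2*x**2 + 4*x + 1 and u'(x)^2 = 36*x**2 - 24*x + 4.
Integrate each monomial from 0 to 2 using ∫_0^2 c·x^n dx = c·2^(n+1)/(n+1):
  ∫_0^2 u(x)^2 dx = ∫_0^2 (9*x^4 - 12*x^3 - 2*x^2 + 4*x + 1) dx. Term by term:
    ∫_0^2 9*x^4 dx = 288/5;  ∫_0^2 -12*x^3 dx = -48;  ∫_0^2 -2*x^2 dx = -16/3;
    ∫_0^2 4*x dx = 8;  ∫_0^2 1 dx = 2.
  Sum: 288/5 − 48 − 16/3 + 8 + 2 = 214/15.
  ∫_0^2 u'(x)^2 dx = ∫_0^2 (36*x^2 - 24*x + 4) dx. Term by term:
    ∫_0^2 36*x^2 dx = 96;  ∫_0^2 -24*x dx = -48;  ∫_0^2 4 dx = 8.
  Sum: 96 − 48 + 8 = 56.
Adding: ||u||_{H^1}^2 = 214/15 + 56 = 1054/15.


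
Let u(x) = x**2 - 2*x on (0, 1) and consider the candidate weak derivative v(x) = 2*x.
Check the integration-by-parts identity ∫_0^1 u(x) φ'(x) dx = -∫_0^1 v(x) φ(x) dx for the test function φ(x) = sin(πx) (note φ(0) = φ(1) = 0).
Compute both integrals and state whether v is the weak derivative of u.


LHS = 2/π, RHS = -2/π. No, v is not the weak derivative of u.

u(x) = x**2 - 2*x, classical derivative u'(x) = 2*x - 2.
φ(x) = sin(πx), so φ'(x) = π*cos(π*x).
Note φ(0) = φ(1) = 0, so the boundary term u·φ vanishes.
LHS = ∫_0^1 u(x) φ'(x) dx = ∫_0^1 (π*x^2*cos(π*x) - 2*π*x*cos(π*x)) dx. Term by term:
  ∫_0^1 π*x^2*cos(π*x) dx = -2/π;  ∫_0^1 -2*π*x*cos(π*x) dx = 4/π.
Sum: -2/π + 4/π = 2/π.
So LHS = 2/π.
∫_0^1 v(x) φ(x) dx = ∫_0^1 (2*x*sin(π*x)) dx. Term by term:
  ∫_0^1 2*x*sin(π*x) dx = 2/π.
So RHS = -∫_0^1 v(x) φ(x) dx = -2/π.
LHS − RHS = 4/π ≠ 0, so the identity fails.
(For a valid weak derivative the identity must hold for EVERY test function, in particular this one. The failure shows v is NOT the weak derivative of u.)
Correct weak derivative would be u'(x) = 2*x - 2.


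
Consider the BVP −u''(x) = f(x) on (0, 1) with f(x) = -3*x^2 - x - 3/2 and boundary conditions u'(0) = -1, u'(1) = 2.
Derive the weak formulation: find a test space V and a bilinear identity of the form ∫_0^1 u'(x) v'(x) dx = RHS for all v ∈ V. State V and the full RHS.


V = H^1(0, 1) (v unrestricted at boundary; u is determined up to an additive constant); weak form: ∫_0^1 u'v' dx = ∫_0^1 (-3*x^2 - x - 3/2) v dx + 2·v(1) + v(0) for all v ∈ V.

Multiply both sides by a test function v and integrate from 0 to 1:
  ∫_0^1 −u''(x) v(x) dx = ∫_0^1 f(x) v(x) dx.
Integrate the LHS by parts once:
  ∫_0^1 −u'' v dx = −[u'(x) v(x)]_0^1 + ∫_0^1 u'(x) v'(x) dx.
Thus ∫_0^1 u'(x) v'(x) dx = ∫_0^1 f(x) v(x) dx + [u'(x) v(x)]_0^1.
Choose V so that boundary terms are either known or forced to vanish.
u has inhomogeneous Neumann u'(0) = -1, u'(1) = 2. [u' v]_0^1 = (2)·v(1) − (-1)·v(0) = 2·v(1) + v(0). Take V = H^1(0, 1); boundary term becomes part of RHS.
Weak formulation: find u (satisfying any essential BC) such that ∫_0^1 u'(x) v'(x) dx = ∫_0^1 f v dx + 2·v(1) + v(0) for all v ∈ V (Neumann data are natural BCs: they enter the RHS as boundary terms).
Substituting f(x) = -3*x^2 - x - 3/2, the right-hand side is ∫_0^1 (-3*x^2 - x - 3/2) v dx + 2·v(1) + v(0).
Compatibility check (pure Neumann): taking v ≡ 1 ∈ V gives 0 = ∫_0^1 f dx + (2) − (-1), i.e. ∫_0^1 f dx must equal u'(0) − u'(1) = -3. Indeed ∫_0^1 (-3*x^2 - x - 3/2) dx = -3, so the data are compatible. The solution is then unique only up to an additive constant (fix it e.g. by requiring ∫_0^1 u dx = 0).


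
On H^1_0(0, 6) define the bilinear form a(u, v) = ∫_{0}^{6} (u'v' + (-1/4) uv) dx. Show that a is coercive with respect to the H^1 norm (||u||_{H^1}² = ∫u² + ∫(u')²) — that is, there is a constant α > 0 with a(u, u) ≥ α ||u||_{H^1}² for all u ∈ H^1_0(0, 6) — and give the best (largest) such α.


α = (-9 + π^2)/(π^2 + 36)

Coercivity of a(·,·) on H^1_0(0, 6) means a(u, u) ≥ α ||u||_{H^1}² for every u ∈ H^1_0.
The interval has length L = 6, and Poincaré/coercivity depend only on L. Here a(u, u) = ∫(u')² + (-1/4)·∫u².
Here c = -1/4 < 0 with |c| < (π/L)² = π^2/36, so coercivity still holds. The condition a(u,u) ≥ α||u||_{H^1}² reads (1−α)∫(u')² ≥ (α−c)∫u². Any admissible α is ≤ 1 (rapidly oscillating u have ∫u²/∫(u')² → 0), and α = 1 would force 0 ≥ (1−c)∫u², impossible since c < 1; so 1−α > 0. By the sharp Poincaré inequality on H^1_0 of an interval of length L, ∫(u')² ≥ (π/L)²∫u² with equality for the first sine mode sin(π(x−x₀)/L) (x₀ the left endpoint), so the inequality holds for all u iff (1−α)(π/L)² ≥ α − c, i.e. α ≤ ((π/L)² + c)/((π/L)² + 1) = (1 + c(L/π)²)/(1 + (L/π)²). (Direct route, valid since c ≤ 0: Poincaré gives c∫u² ≥ c(L/π)²∫(u')², so a(u,u) ≥ (1 + c(L/π)²)∫(u')², while ||u||_{H^1}² ≤ (1 + (L/π)²)∫(u')²; dividing yields the same α.) With (π/L)² = π^2/36 and c = -1/4, the largest admissible constant is α = ((π/L)² + c)/((π/L)² + 1).
Simplifying, α = (-9 + π^2)/(π^2 + 36).


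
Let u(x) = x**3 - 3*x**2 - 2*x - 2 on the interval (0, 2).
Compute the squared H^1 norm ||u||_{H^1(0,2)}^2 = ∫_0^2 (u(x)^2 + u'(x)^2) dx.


||u||_{H^1}^2 = 12448/105

The H^1 norm (squared) on an interval (0, L) is
  ||u||_{H^1}^2 = ∫_0^L u(x)^2 dx + ∫_0^L u'(x)^2 dx.
Compute u'(x) = 3*x**2 - 6*x - 2.
Then u(x)^2 = x**6 - 6*x**5 + 5*x**4 + 8*x**3 + 16*x**2 + 8*x + 4 and u'(x)^2 = 9*x**4 - 36*x**3 + 24*x**2 + 24*x + 4.
Integrate each monomial from 0 to 2 using ∫_0^2 c·x^n dx = c·2^(n+1)/(n+1):
  ∫_0^2 u(x)^2 dx = ∫_0^2 (x^6 - 6*x^5 + 5*x^4 + 8*x^3 + 16*x^2 + 8*x + 4) dx. Term by term:
    ∫_0^2 x^6 dx = 128/7;  ∫_0^2 -6*x^5 dx = -64;  ∫_0^2 5*x^4 dx = 32;
    ∫_0^2 8*x^3 dx = 32;  ∫_0^2 16*x^2 dx = 128/3;  ∫_0^2 8*x dx = 16;
    ∫_0^2 4 dx = 8.
  Sum: 128/7 − 64 + 32 + 32 + 128/3 + 16 + 8 = 1784/21.
  ∫_0^2 u'(x)^2 dx = ∫_0^2 (9*x^4 - 36*x^3 + 24*x^2 + 24*x + 4) dx. Term by term:
    ∫_0^2 9*x^4 dx = 288/5;  ∫_0^2 -36*x^3 dx = -144;  ∫_0^2 24*x^2 dx = 64;
    ∫_0^2 24*x dx = 48;  ∫_0^2 4 dx = 8.
  Sum: 288/5 − 144 + 64 + 48 + 8 = 168/5.
Adding: ||u||_{H^1}^2 = 1784/21 + 168/5 = 12448/105.


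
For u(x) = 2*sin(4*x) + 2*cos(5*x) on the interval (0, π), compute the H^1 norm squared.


||u||_{H^1(0,π)}^2 = -1664/9 + 86*π

u'(x) = -10*sin(5*x) + 8*cos(4*x).
Expand u² and (u')² and integrate term by term on (0, π), using: for integers n ≥ 1, ∫_0^π sin²(nx) dx = ∫_0^π cos²(nx) dx = π/2; for n ≠ n', ∫_0^π sin(nx)sin(n'x) dx = ∫_0^π cos(nx)cos(n'x) dx = 0; and by product-to-sum, ∫_0^π sin(nx)cos(n'x) dx = ½∫_0^π [sin((n+n')x) + sin((n−n')x)] dx, which is 0 when n+n' is even and 2n/(n²−n'²) when n+n' is odd (it need not vanish on (0, π)).
  u² squared terms: (2)²·∫cos(5x)² dx = 4·π/2 = 2*π;  (2)²·∫sin(4x)² dx = 4·π/2 = 2*π.
  u² cross terms: 2·(2)·(2)·∫cos(5x)·sin(4x) dx = 8·(-8/9) = -64/9.
  So ∫_0^π u² dx = 2*π + 2*π − 64/9 = -64/9 + 4*π.
  (u')² squared terms: (-10)²·∫sin(5x)² dx = 100·π/2 = 50*π;  (8)²·∫cos(4x)² dx = 64·π/2 = 32*π.
  (u')² cross terms: 2·(-10)·(8)·∫sin(5x)·cos(4x) dx = -160·(10/9) = -1600/9.
  So ∫_0^π (u')² dx = 50*π + 32*π − 1600/9 = -1600/9 + 82*π.
||u||_{H^1}^2 = (-64/9 + 4*π) + (-1600/9 + 82*π) = -1664/9 + 86*π.


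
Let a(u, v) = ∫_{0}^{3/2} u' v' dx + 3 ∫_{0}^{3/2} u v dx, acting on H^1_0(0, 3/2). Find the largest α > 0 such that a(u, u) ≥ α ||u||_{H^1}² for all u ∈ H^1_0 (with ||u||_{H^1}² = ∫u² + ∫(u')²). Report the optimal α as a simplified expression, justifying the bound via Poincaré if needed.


α = 1

Coercivity of a(·,·) on H^1_0(0, 3/2) means a(u, u) ≥ α ||u||_{H^1}² for every u ∈ H^1_0.
The interval has length L = 3/2, and Poincaré/coercivity depend only on L. Here a(u, u) = ∫(u')² + (3)·∫u².
Here c = 3 ≥ 1, so a(u,u) = ∫(u')² + c∫u² ≥ ∫(u')² + ∫u² = ||u||_{H^1}², i.e. α = 1 works. No larger α is possible: a(u,u) ≥ α||u||_{H^1}² means (1−α)∫(u')² ≥ (α−c)∫u², and for the modes u_n = sin(nπ(x−x₀)/L) (x₀ the left endpoint) one has ∫u_n²/∫(u_n')² = (L/(nπ))² → 0, so a(u_n,u_n)/||u_n||_{H^1}² → 1. Hence the optimal constant is α = 1.
Therefore α = 1.


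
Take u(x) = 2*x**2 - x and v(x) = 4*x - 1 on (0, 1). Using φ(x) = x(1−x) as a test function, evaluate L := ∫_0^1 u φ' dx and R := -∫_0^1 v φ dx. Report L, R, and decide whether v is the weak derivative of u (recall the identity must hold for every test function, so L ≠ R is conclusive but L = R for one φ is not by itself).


LHS = -1/6, RHS = -1/6. Yes, v = u' weakly.

u(x) = 2*x**2 - x, classical derivative u'(x) = 4*x - 1.
φ(x) = x(1−x), so φ'(x) = 1 - 2*x.
Note φ(0) = φ(1) = 0, so the boundary term u·φ vanishes.
LHS = ∫_0^1 u(x) φ'(x) dx = ∫_0^1 (-4*x^3 + 4*x^2 - x) dx. Term by term:
  ∫_0^1 -4*x^3 dx = -1;  ∫_0^1 4*x^2 dx = 4/3;  ∫_0^1 -x dx = -1/2.
Sum: -1 + 4/3 − 1/2 = -1/6.
So LHS = -1/6.
∫_0^1 v(x) φ(x) dx = ∫_0^1 (-4*x^3 + 5*x^2 - x) dx. Term by term:
  ∫_0^1 -4*x^3 dx = -1;  ∫_0^1 5*x^2 dx = 5/3;  ∫_0^1 -x dx = -1/2.
Sum: -1 + 5/3 − 1/2 = 1/6.
So RHS = -∫_0^1 v(x) φ(x) dx = -1/6.
LHS = RHS, so the identity holds for this test φ.
Moreover u is smooth here and v(x) = u'(x) = 4*x - 1 pointwise, so the identity holds for every test function. Hence v is the weak derivative of u.


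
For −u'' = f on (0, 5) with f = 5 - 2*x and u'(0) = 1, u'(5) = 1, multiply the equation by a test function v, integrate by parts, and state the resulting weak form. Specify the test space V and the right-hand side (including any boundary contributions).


V = H^1(0, 5) (v unrestricted at boundary; u is determined up to an additive constant); weak form: ∫_0^5 u'v' dx = ∫_0^5 (5 - 2*x) v dx + v(5) − v(0) for all v ∈ V.

Multiply both sides by a test function v and integrate from 0 to 5:
  ∫_0^5 −u''(x) v(x) dx = ∫_0^5 f(x) v(x) dx.
Integrate the LHS by parts once:
  ∫_0^5 −u'' v dx = −[u'(x) v(x)]_0^5 + ∫_0^5 u'(x) v'(x) dx.
Thus ∫_0^5 u'(x) v'(x) dx = ∫_0^5 f(x) v(x) dx + [u'(x) v(x)]_0^5.
Choose V so that boundary terms are either known or forced to vanish.
u has inhomogeneous Neumann u'(0) = 1, u'(5) = 1. [u' v]_0^5 = (1)·v(5) − (1)·v(0) = v(5) − v(0). Take V = H^1(0, 5); boundary term becomes part of RHS.
Weak formulation: find u (satisfying any essential BC) such that ∫_0^5 u'(x) v'(x) dx = ∫_0^5 f v dx + v(5) − v(0) for all v ∈ V (Neumann data are natural BCs: they enter the RHS as boundary terms).
Substituting f(x) = 5 - 2*x, the right-hand side is ∫_0^5 (5 - 2*x) v dx + v(5) − v(0).
Compatibility check (pure Neumann): taking v ≡ 1 ∈ V gives 0 = ∫_0^5 f dx + (1) − (1), i.e. ∫_0^5 f dx must equal u'(0) − u'(5) = 0. Indeed ∫_0^5 (5 - 2*x) dx = 0, so the data are compatible. The solution is then unique only up to an additive constant (fix it e.g. by requiring ∫_0^5 u dx = 0).


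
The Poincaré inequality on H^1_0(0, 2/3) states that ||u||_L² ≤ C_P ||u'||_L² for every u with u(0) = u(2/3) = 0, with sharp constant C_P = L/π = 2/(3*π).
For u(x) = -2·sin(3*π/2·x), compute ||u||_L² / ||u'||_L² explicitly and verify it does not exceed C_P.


||u||_L² / ||u'||_L² = 2/(3*π) = C_P.

u(x) = -2·sin(3*π/2·x), so u'(x) = -3*π*cos(3*π*x/2).
Writing u(x) = A·sin(kπx/L) with A = -2 and k = 1, use ∫_0^L sin²(kπx/L) dx = L/2 and ∫_0^L cos²(kπx/L) dx = L/2.
u² = 4·sin²(3*π/2·x) and (u')² = 9*π^2·cos²(3*π/2·x), and each of sin², cos² integrates to L/2 = 1/3 over (0, 2/3).
∫_0^2/3 u² dx = 4/3, so ||u||_L² = 2*sqrt(3)/3.
∫_0^2/3 (u')² dx = 3*π^2, so ||u'||_L² = sqrt(3)*π.
Ratio ||u||_L² / ||u'||_L² = 2/(3*π).
Sharp Poincaré constant on H^1_0(0, 2/3) is C_P = L/π = 2/(3*π), achieved by sin(3*π/2·x).
This is the k = 1 eigenfunction (up to amplitude), so the ratio equals the sharp Poincaré constant exactly.


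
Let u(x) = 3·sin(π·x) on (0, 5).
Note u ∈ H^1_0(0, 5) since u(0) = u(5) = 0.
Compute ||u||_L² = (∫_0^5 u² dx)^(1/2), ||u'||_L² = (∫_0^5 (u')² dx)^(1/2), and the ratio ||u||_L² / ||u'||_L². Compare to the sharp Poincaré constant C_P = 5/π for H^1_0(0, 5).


||u||_L² / ||u'||_L² = 1/π < C_P = 5/π.

u(x) = 3·sin(π·x), so u'(x) = 3*π*cos(π*x).
Writing u(x) = A·sin(kπx/L) with A = 3 and k = 5, use ∫_0^L sin²(kπx/L) dx = L/2 and ∫_0^L cos²(kπx/L) dx = L/2.
u² = 9·sin²(π·x) and (u')² = 9*π^2·cos²(π·x), and each of sin², cos² integrates to L/2 = 5/2 over (0, 5).
∫_0^5 u² dx = 45/2, so ||u||_L² = 3*sqrt(10)/2.
∫_0^5 (u')² dx = 45*π^2/2, so ||u'||_L² = 3*sqrt(10)*π/2.
Ratio ||u||_L² / ||u'||_L² = 1/π.
Sharp Poincaré constant on H^1_0(0, 5) is C_P = L/π = 5/π, achieved by sin(π/5·x).
This is the k = 5 harmonic; the ratio L/(kπ) is strictly less than C_P = L/π, consistent with the sharp inequality ||u||_L² ≤ C_P ||u'||_L².


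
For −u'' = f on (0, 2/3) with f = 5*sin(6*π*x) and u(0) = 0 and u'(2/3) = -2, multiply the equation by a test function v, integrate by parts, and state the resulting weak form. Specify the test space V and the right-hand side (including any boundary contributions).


V = {v ∈ H^1(0, 2/3) : v(0) = 0} (test functions vanish at x = 0 where u is specified); weak form: ∫_0^2/3 u'v' dx = ∫_0^2/3 (5*sin(6*π*x)) v dx − 2·v(2/3) for all v ∈ V.

Multiply both sides by a test function v and integrate from 0 to 2/3:
  ∫_0^2/3 −u''(x) v(x) dx = ∫_0^2/3 f(x) v(x) dx.
Integrate the LHS by parts once:
  ∫_0^2/3 −u'' v dx = −[u'(x) v(x)]_0^2/3 + ∫_0^2/3 u'(x) v'(x) dx.
Thus ∫_0^2/3 u'(x) v'(x) dx = ∫_0^2/3 f(x) v(x) dx + [u'(x) v(x)]_0^2/3.
Choose V so that boundary terms are either known or forced to vanish.
Mixed BC: u(0) = 0 (Dirichlet) and u'(2/3) = -2 (Neumann). Define V = {v ∈ H^1(0, 2/3) : v(0) = 0}. Then [u' v]_0^2/3 = u'(2/3)·v(2/3) − u'(0)·0 = − 2·v(2/3).
Weak formulation: find u (satisfying any essential BC) such that ∫_0^2/3 u'(x) v'(x) dx = ∫_0^2/3 f v dx − 2·v(2/3) for all v ∈ V (Dirichlet at 0 absorbed into V; Neumann datum at x = 2/3 contributes the boundary term).
Substituting f(x) = 5*sin(6*π*x), the right-hand side is ∫_0^2/3 (5*sin(6*π*x)) v dx − 2·v(2/3).


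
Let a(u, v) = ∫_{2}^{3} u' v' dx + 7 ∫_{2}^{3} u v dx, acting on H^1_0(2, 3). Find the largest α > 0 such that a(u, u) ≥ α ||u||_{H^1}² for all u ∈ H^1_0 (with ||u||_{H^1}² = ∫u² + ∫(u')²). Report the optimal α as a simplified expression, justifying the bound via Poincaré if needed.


α = 1

Coercivity of a(·,·) on H^1_0(2, 3) means a(u, u) ≥ α ||u||_{H^1}² for every u ∈ H^1_0.
The interval has length L = 1, and Poincaré/coercivity depend only on L. Here a(u, u) = ∫(u')² + (7)·∫u².
Here c = 7 ≥ 1, so a(u,u) = ∫(u')² + c∫u² ≥ ∫(u')² + ∫u² = ||u||_{H^1}², i.e. α = 1 works. No larger α is possible: a(u,u) ≥ α||u||_{H^1}² means (1−α)∫(u')² ≥ (α−c)∫u², and for the modes u_n = sin(nπ(x−x₀)/L) (x₀ the left endpoint) one has ∫u_n²/∫(u_n')² = (L/(nπ))² → 0, so a(u_n,u_n)/||u_n||_{H^1}² → 1. Hence the optimal constant is α = 1.
Therefore α = 1.


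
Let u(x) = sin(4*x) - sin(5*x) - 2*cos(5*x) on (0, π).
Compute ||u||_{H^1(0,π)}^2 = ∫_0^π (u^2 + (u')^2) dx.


||u||_{H^1(0,π)}^2 = 832/9 + 147*π/2

u'(x) = 10*sin(5*x) + 4*cos(4*x) - 5*cos(5*x).
Expand u² and (u')² and integrate term by term on (0, π), using: for integers n ≥ 1, ∫_0^π sin²(nx) dx = ∫_0^π cos²(nx) dx = π/2; for n ≠ n', ∫_0^π sin(nx)sin(n'x) dx = ∫_0^π cos(nx)cos(n'x) dx = 0; and by product-to-sum, ∫_0^π sin(nx)cos(n'x) dx = ½∫_0^π [sin((n+n')x) + sin((n−n')x)] dx, which is 0 when n+n' is even and 2n/(n²−n'²) when n+n' is odd (it need not vanish on (0, π)).
  u² squared terms: (-1)²·∫sin(5x)² dx = 1·π/2 = π/2;  (-2)²·∫cos(5x)² dx = 4·π/2 = 2*π;  (1)²·∫sin(4x)² dx = 1·π/2 = π/2.
  u² cross terms: 2·(-1)·(-2)·∫sin(5x)·cos(5x) dx = 4·(0) = 0;  2·(-1)·(1)·∫sin(5x)·sin(4x) dx = -2·(0) = 0;  2·(-2)·(1)·∫cos(5x)·sin(4x) dx = -4·(-8/9) = 32/9.
  So ∫_0^π u² dx = π/2 + 2*π + π/2 + 0 + 0 + 32/9 = 32/9 + 3*π.
  (u')² squared terms: (-5)²·∫cos(5x)² dx = 25·π/2 = 25*π/2;  (4)²·∫cos(4x)² dx = 16·π/2 = 8*π;  (10)²·∫sin(5x)² dx = 100·π/2 = 50*π.
  (u')² cross terms: 2·(-5)·(4)·∫cos(5x)·cos(4x) dx = -40·(0) = 0;  2·(-5)·(10)·∫cos(5x)·sin(5x) dx = -100·(0) = 0;  2·(4)·(10)·∫cos(4x)·sin(5x) dx = 80·(10/9) = 800/9.
  So ∫_0^π (u')² dx = 25*π/2 + 8*π + 50*π + 0 + 0 + 800/9 = 800/9 + 141*π/2.
||u||_{H^1}^2 = (32/9 + 3*π) + (800/9 + 141*π/2) = 832/9 + 147*π/2.


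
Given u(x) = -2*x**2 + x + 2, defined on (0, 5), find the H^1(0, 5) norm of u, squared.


||u||_{H^1}^2 = 2225

The H^1 norm (squared) on an interval (0, L) is
  ||u||_{H^1}^2 = ∫_0^L u(x)^2 dx + ∫_0^L u'(x)^2 dx.
Compute u'(x) = 1 - 4*x.
Then u(x)^2 = 4*x**4 - 4*x**3 - 7*x**2 + 4*x + 4 and u'(x)^2 = 16*x**2 - 8*x + 1.
Integrate each monomial from 0 to 5 using ∫_0^5 c·x^n dx = c·5^(n+1)/(n+1):
  ∫_0^5 u(x)^2 dx = ∫_0^5 (4*x^4 - 4*x^3 - 7*x^2 + 4*x + 4) dx. Term by term:
    ∫_0^5 4*x^4 dx = 2500;  ∫_0^5 -4*x^3 dx = -625;  ∫_0^5 -7*x^2 dx = -875/3;
    ∫_0^5 4*x dx = 50;  ∫_0^5 4 dx = 20.
  Sum: 2500 − 625 − 875/3 + 50 + 20 = 4960/3.
  ∫_0^5 u'(x)^2 dx = ∫_0^5 (16*x^2 - 8*x + 1) dx. Term by term:
    ∫_0^5 16*x^2 dx = 2000/3;  ∫_0^5 -8*x dx = -100;  ∫_0^5 1 dx = 5.
  Sum: 2000/3 − 100 + 5 = 1715/3.
Adding: ||u||_{H^1}^2 = 4960/3 + 1715/3 = 2225.


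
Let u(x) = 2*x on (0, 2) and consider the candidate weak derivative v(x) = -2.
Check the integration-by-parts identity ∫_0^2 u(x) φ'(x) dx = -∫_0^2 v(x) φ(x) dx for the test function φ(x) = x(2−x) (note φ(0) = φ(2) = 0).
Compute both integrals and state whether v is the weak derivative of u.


LHS = -8/3, RHS = 8/3. No, v is not the weak derivative of u.

u(x) = 2*x, classical derivative u'(x) = 2.
φ(x) = x(2−x), so φ'(x) = 2 - 2*x.
Note φ(0) = φ(2) = 0, so the boundary term u·φ vanishes.
LHS = ∫_0^2 u(x) φ'(x) dx = ∫_0^2 (-4*x^2 + 4*x) dx. Term by term:
  ∫_0^2 -4*x^2 dx = -32/3;  ∫_0^2 4*x dx = 8.
Sum: -32/3 + 8 = -8/3.
So LHS = -8/3.
∫_0^2 v(x) φ(x) dx = ∫_0^2 (2*x^2 - 4*x) dx. Term by term:
  ∫_0^2 2*x^2 dx = 16/3;  ∫_0^2 -4*x dx = -8.
Sum: 16/3 − 8 = -8/3.
So RHS = -∫_0^2 v(x) φ(x) dx = 8/3.
LHS − RHS = -16/3 ≠ 0, so the identity fails.
(For a valid weak derivative the identity must hold for EVERY test function, in particular this one. The failure shows v is NOT the weak derivative of u.)
Correct weak derivative would be u'(x) = 2.


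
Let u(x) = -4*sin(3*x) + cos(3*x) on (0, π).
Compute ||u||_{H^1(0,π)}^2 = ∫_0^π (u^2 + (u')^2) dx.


||u||_{H^1(0,π)}^2 = 85*π

u'(x) = -3*sin(3*x) - 12*cos(3*x).
Expand u² and (u')² and integrate term by term on (0, π), using: for integers n ≥ 1, ∫_0^π sin²(nx) dx = ∫_0^π cos²(nx) dx = π/2; for n ≠ n', ∫_0^π sin(nx)sin(n'x) dx = ∫_0^π cos(nx)cos(n'x) dx = 0; and by product-to-sum, ∫_0^π sin(nx)cos(n'x) dx = ½∫_0^π [sin((n+n')x) + sin((n−n')x)] dx, which is 0 when n+n' is even and 2n/(n²−n'²) when n+n' is odd (it need not vanish on (0, π)).
  u² squared terms: (-4)²·∫sin(3x)² dx = 16·π/2 = 8*π;  (1)²·∫cos(3x)² dx = 1·π/2 = π/2.
  u² cross terms: 2·(-4)·(1)·∫sin(3x)·cos(3x) dx = -8·(0) = 0.
  So ∫_0^π u² dx = 8*π + π/2 + 0 = 17*π/2.
  (u')² squared terms: (-12)²·∫cos(3x)² dx = 144·π/2 = 72*π;  (-3)²·∫sin(3x)² dx = 9·π/2 = 9*π/2.
  (u')² cross terms: 2·(-12)·(-3)·∫cos(3x)·sin(3x) dx = 72·(0) = 0.
  So ∫_0^π (u')² dx = 72*π + 9*π/2 + 0 = 153*π/2.
||u||_{H^1}^2 = (17*π/2) + (153*π/2) = 85*π.


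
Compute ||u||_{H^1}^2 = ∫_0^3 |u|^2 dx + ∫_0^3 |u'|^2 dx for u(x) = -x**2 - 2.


||u||_{H^1}^2 = 663/5

The H^1 norm (squared) on an interval (0, L) is
  ||u||_{H^1}^2 = ∫_0^L u(x)^2 dx + ∫_0^L u'(x)^2 dx.
Compute u'(x) = -2*x.
Then u(x)^2 = x**4 + 4*x**2 + 4 and u'(x)^2 = 4*x**2.
Integrate each monomial from 0 to 3 using ∫_0^3 c·x^n dx = c·3^(n+1)/(n+1):
  ∫_0^3 u(x)^2 dx = ∫_0^3 (x^4 + 4*x^2 + 4) dx. Term by term:
    ∫_0^3 x^4 dx = 243/5;  ∫_0^3 4*x^2 dx = 36;  ∫_0^3 4 dx = 12.
  Sum: 243/5 + 36 + 12 = 483/5.
  ∫_0^3 u'(x)^2 dx = ∫_0^3 (4*x^2) dx. Term by term:
    ∫_0^3 4*x^2 dx = 36.
Adding: ||u||_{H^1}^2 = 483/5 + 36 = 663/5.


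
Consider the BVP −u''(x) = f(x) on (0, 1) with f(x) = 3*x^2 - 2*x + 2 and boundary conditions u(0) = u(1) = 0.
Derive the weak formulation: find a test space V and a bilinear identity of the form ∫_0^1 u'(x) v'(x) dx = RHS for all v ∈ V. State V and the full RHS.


V = H^1_0(0, 1) (so v(0) = v(1) = 0); weak form: ∫_0^1 u'v' dx = ∫_0^1 (3*x^2 - 2*x + 2) v dx for all v ∈ V.

Multiply both sides by a test function v and integrate from 0 to 1:
  ∫_0^1 −u''(x) v(x) dx = ∫_0^1 f(x) v(x) dx.
Integrate the LHS by parts once:
  ∫_0^1 −u'' v dx = −[u'(x) v(x)]_0^1 + ∫_0^1 u'(x) v'(x) dx.
Thus ∫_0^1 u'(x) v'(x) dx = ∫_0^1 f(x) v(x) dx + [u'(x) v(x)]_0^1.
Choose V so that boundary terms are either known or forced to vanish.
u is Dirichlet: u(0) = u(1) = 0. Let V = H^1_0(0, 1); then v(0) = v(1) = 0, and [u' v]_0^1 = 0.
Weak formulation: find u (satisfying any essential BC) such that ∫_0^1 u'(x) v'(x) dx = ∫_0^1 f v dx for all v ∈ V.
Substituting f(x) = 3*x^2 - 2*x + 2, the right-hand side is ∫_0^1 (3*x^2 - 2*x + 2) v dx.


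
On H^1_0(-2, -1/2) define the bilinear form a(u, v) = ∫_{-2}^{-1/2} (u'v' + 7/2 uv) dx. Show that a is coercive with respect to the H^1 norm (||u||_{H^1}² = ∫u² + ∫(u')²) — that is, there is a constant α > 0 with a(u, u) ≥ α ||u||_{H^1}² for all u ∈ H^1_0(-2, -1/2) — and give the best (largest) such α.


α = 1

Coercivity of a(·,·) on H^1_0(-2, -1/2) means a(u, u) ≥ α ||u||_{H^1}² for every u ∈ H^1_0.
The interval has length L = 3/2, and Poincaré/coercivity depend only on L. Here a(u, u) = ∫(u')² + (7/2)·∫u².
Here c = 7/2 ≥ 1, so a(u,u) = ∫(u')² + c∫u² ≥ ∫(u')² + ∫u² = ||u||_{H^1}², i.e. α = 1 works. No larger α is possible: a(u,u) ≥ α||u||_{H^1}² means (1−α)∫(u')² ≥ (α−c)∫u², and for the modes u_n = sin(nπ(x−x₀)/L) (x₀ the left endpoint) one has ∫u_n²/∫(u_n')² = (L/(nπ))² → 0, so a(u_n,u_n)/||u_n||_{H^1}² → 1. Hence the optimal constant is α = 1.
Therefore α = 1.


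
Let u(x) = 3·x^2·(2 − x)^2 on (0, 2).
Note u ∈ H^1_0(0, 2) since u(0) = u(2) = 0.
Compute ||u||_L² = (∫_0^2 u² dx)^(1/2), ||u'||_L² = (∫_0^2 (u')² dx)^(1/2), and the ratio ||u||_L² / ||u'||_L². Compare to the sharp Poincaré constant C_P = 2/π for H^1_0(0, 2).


||u||_L² / ||u'||_L² = sqrt(3)/3 < C_P = 2/π.

u(x) = 3·x^2·(2 − x)^2, so u'(x) = 12*x*(x - 2)*(x - 1).
u(x) = 3·x^2·(2 − x)^2 vanishes at x = 0 and x = 2, so u ∈ H^1_0(0, 2). Differentiate via the product rule and integrate the resulting polynomials term by term.
  ∫_0^2 u² dx = ∫_0^2 (9*x^8 - 72*x^7 + 216*x^6 - 288*x^5 + 144*x^4) dx. Term by term:
    ∫_0^2 9*x^8 dx = 512;  ∫_0^2 -72*x^7 dx = -2304;  ∫_0^2 216*x^6 dx = 27648/7;
    ∫_0^2 -288*x^5 dx = -3072;  ∫_0^2 144*x^4 dx = 4608/5.
  Sum: 512 − 2304 + 27648/7 − 3072 + 4608/5 = 256/35.
  ∫_0^2 (u')² dx = ∫_0^2 (144*x^6 - 864*x^5 + 1872*x^4 - 1728*x^3 + 576*x^2) dx. Term by term:
    ∫_0^2 144*x^6 dx = 18432/7;  ∫_0^2 -864*x^5 dx = -9216;  ∫_0^2 1872*x^4 dx = 59904/5;
    ∫_0^2 -1728*x^3 dx = -6912;  ∫_0^2 576*x^2 dx = 1536.
  Sum: 18432/7 − 9216 + 59904/5 − 6912 + 1536 = 768/35.
∫_0^2 u² dx = 256/35, so ||u||_L² = 16*sqrt(35)/35.
∫_0^2 (u')² dx = 768/35, so ||u'||_L² = 16*sqrt(105)/35.
Ratio ||u||_L² / ||u'||_L² = sqrt(3)/3.
Sharp Poincaré constant on H^1_0(0, 2) is C_P = L/π = 2/π, achieved by sin(π/2·x).
A polynomial bump cannot attain the sharp Poincaré constant (only the first sine eigenfunction does), so the ratio is strictly less than C_P, consistent with ||u||_L² ≤ C_P ||u'||_L².
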